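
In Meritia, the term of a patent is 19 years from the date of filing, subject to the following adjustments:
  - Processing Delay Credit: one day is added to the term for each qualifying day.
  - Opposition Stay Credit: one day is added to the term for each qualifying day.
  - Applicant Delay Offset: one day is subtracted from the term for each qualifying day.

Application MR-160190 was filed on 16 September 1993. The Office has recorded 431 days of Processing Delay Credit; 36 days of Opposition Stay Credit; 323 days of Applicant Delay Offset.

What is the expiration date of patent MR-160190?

Base term: filing date + 19 years → 16 September 2012.
Processing Delay Credit: +431 days → 21 November 2013.
Opposition Stay Credit: +36 days → 27 December 2013.
Applicant Delay Offset: −323 days → 7 February 2013.

2013-02-07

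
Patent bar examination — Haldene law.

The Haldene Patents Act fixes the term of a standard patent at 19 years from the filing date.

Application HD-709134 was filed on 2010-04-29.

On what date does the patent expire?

April 29, 2029

Filing date + 19 years → 29 April 2029.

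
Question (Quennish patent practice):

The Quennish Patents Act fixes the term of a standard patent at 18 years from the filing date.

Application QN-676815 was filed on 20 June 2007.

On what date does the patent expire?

Filing date + 18 years → 20 June 2025.

June 20, 2025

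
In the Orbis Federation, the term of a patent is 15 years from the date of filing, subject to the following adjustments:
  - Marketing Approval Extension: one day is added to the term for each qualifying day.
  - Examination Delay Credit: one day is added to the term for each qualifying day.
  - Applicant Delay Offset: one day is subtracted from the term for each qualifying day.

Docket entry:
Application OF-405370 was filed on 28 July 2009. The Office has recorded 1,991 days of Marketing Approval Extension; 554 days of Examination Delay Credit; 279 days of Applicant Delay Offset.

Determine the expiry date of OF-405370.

2030-10-11

Base term: filing date + 15 years → 28 July 2024.
Marketing Approval Extension: +1991 days → 9 January 2030.
Examination Delay Credit: +554 days → 17 July 2031.
Applicant Delay Offset: −279 days → 11 October 2030.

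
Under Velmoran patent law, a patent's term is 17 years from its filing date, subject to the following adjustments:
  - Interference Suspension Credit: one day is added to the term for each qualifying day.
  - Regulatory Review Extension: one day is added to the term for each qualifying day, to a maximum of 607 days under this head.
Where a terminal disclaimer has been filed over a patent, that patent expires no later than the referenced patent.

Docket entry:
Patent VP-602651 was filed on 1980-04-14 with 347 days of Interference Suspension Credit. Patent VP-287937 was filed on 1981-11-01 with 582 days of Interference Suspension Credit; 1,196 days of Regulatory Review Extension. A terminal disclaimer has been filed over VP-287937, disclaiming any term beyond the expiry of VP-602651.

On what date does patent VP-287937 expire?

Natural term of VP-287937:
  Base: filing + 17 years → 1 November 1998.
  Interference Suspension Credit: +582 days → 5 June 2000.
  Regulatory Review Extension: 1196 days claimed exceeds the 607-day cap, so +607 days → 2 February 2002.
Expiry of referenced patent VP-602651:
  Base: filing + 17 years → 14 April 1997.
  Interference Suspension Credit: +347 days → 27 March 1998.
Terminal disclaimer: VP-287937 expires on the earlier of 2 February 2002 and 27 March 1998.

1998-03-27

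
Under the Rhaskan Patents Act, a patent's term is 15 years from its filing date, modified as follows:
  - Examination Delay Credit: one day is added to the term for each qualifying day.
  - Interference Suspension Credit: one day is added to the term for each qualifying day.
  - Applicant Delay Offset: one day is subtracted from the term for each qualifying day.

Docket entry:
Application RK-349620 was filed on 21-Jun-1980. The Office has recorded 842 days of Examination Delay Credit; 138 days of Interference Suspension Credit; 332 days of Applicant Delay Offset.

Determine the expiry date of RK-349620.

Base term: filing date + 15 years → 21 June 1995.
Examination Delay Credit: +842 days → 10 October 1997.
Interference Suspension Credit: +138 days → 25 February 1998.
Applicant Delay Offset: −332 days → 30 March 1997.

March 30, 1997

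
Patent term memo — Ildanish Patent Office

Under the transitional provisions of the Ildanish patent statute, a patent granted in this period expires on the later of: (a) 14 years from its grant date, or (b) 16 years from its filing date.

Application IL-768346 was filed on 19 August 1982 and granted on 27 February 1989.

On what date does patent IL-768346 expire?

(a) grant + 14 years → 27 February 2003.
(b) filing + 16 years → 19 August 1998.
Later of the two: 27 February 2003.

2003-02-27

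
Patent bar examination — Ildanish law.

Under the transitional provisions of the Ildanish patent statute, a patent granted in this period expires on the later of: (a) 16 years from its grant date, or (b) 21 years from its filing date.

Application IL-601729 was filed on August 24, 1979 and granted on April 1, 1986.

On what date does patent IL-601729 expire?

(a) grant + 16 years → 1 April 2002.
(b) filing + 21 years → 24 August 2000.
Later of the two: 1 April 2002.

April 1, 2002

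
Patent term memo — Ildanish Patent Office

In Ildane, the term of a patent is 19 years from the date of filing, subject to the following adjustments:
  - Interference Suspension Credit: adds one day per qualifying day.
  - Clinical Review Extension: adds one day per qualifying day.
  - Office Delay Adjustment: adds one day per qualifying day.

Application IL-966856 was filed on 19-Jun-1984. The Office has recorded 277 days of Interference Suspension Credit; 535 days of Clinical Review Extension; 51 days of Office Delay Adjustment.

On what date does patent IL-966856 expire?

2005-10-29

Base term: filing date + 19 years → 19 June 2003.
Interference Suspension Credit: +277 days → 22 March 2004.
Clinical Review Extension: +535 days → 8 September 2005.
Office Delay Adjustment: +51 days → 29 October 2005.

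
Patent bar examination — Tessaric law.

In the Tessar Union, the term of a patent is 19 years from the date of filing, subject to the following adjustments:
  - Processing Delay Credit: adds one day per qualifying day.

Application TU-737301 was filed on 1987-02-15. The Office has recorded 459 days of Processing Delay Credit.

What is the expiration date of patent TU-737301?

2007-05-20

Base term: filing date + 19 years → 15 February 2006.
Processing Delay Credit: +459 days → 20 May 2007.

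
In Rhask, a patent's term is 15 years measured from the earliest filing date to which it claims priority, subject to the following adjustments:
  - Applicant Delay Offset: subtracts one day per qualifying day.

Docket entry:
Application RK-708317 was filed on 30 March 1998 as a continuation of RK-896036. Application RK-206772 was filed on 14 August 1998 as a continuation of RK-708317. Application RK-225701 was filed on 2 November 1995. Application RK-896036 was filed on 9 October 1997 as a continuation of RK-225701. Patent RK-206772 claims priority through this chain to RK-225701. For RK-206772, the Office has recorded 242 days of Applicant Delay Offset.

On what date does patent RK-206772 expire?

Earliest priority filing: 2 November 1995.
Base term: 2 November 1995 + 15 years → 2 November 2010.
Applicant Delay Offset: −242 days → 5 March 2010.

2010-03-05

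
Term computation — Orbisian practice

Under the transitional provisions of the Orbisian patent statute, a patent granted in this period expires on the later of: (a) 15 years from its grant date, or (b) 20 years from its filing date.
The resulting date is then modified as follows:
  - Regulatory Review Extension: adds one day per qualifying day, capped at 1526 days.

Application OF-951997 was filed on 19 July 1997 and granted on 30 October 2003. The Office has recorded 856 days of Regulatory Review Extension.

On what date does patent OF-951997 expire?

2021-03-04

(a) grant + 15 years → 30 October 2018.
(b) filing + 20 years → 19 July 2017.
Later of the two: 30 October 2018.
Regulatory Review Extension: 856 days (within the 1526-day cap) → +856 days → 4 March 2021.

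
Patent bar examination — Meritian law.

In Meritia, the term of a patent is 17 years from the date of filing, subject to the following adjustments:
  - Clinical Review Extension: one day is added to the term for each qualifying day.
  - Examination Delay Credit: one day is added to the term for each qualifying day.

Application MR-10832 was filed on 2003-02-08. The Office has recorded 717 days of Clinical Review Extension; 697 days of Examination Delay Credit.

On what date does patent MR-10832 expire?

Base term: filing date + 17 years → 8 February 2020.
Clinical Review Extension: +717 days → 25 January 2022.
Examination Delay Credit: +697 days → 23 December 2023.

December 23, 2023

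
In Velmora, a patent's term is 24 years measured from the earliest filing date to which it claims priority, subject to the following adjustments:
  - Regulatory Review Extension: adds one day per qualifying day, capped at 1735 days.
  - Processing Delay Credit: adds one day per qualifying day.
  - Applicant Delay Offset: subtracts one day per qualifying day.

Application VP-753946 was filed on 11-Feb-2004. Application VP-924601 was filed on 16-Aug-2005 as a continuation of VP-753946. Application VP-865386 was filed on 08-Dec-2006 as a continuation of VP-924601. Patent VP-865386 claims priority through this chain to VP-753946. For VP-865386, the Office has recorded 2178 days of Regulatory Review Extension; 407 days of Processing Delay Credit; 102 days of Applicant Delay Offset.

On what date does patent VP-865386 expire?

Earliest priority filing: 11 February 2004.
Base term: 11 February 2004 + 24 years → 11 February 2028.
Regulatory Review Extension: 2178 days claimed exceeds the 1735-day cap, so +1735 days → 11 November 2032.
Processing Delay Credit: +407 days → 23 December 2033.
Applicant Delay Offset: −102 days → 12 September 2033.

2033-09-12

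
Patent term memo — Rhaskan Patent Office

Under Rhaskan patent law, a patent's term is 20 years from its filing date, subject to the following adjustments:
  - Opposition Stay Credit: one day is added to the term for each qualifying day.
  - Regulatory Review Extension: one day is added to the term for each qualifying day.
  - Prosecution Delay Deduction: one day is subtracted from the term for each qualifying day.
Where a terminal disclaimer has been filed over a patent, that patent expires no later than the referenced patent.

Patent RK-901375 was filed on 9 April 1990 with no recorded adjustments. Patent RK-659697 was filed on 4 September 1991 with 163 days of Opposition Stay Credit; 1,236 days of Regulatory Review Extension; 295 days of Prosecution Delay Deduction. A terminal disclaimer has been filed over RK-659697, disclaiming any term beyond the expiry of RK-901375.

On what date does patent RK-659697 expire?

Natural term of RK-659697:
  Base: filing + 20 years → 4 September 2011.
  Opposition Stay Credit: +163 days → 14 February 2012.
  Regulatory Review Extension: +1236 days → 4 July 2015.
  Prosecution Delay Deduction: −295 days → 12 September 2014.
Expiry of referenced patent RK-901375:
  Base: filing + 20 years → 9 April 2010.
Terminal disclaimer: RK-659697 expires on the earlier of 12 September 2014 and 9 April 2010.

April 9, 2010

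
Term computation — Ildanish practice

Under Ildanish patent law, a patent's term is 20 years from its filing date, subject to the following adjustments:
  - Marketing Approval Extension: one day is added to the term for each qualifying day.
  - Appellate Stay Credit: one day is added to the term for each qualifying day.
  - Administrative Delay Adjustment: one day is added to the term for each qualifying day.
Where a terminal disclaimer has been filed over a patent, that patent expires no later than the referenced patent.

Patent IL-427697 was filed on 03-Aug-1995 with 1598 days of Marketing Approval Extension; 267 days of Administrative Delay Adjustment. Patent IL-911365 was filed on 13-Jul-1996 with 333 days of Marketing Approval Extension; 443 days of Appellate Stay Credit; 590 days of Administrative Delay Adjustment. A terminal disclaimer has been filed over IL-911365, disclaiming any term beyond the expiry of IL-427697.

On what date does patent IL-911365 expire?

2020-04-09

Natural term of IL-911365:
  Base: filing + 20 years → 13 July 2016.
  Marketing Approval Extension: +333 days → 11 June 2017.
  Appellate Stay Credit: +443 days → 28 August 2018.
  Administrative Delay Adjustment: +590 days → 9 April 2020.
Expiry of referenced patent IL-427697:
  Base: filing + 20 years → 3 August 2015.
  Marketing Approval Extension: +1598 days → 18 December 2019.
  Administrative Delay Adjustment: +267 days → 10 September 2020.
Terminal disclaimer: IL-911365 expires on the earlier of 9 April 2020 and 10 September 2020.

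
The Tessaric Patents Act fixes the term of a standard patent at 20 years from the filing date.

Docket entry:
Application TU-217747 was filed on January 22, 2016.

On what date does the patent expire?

Filing date + 20 years → 22 January 2036.

January 22, 2036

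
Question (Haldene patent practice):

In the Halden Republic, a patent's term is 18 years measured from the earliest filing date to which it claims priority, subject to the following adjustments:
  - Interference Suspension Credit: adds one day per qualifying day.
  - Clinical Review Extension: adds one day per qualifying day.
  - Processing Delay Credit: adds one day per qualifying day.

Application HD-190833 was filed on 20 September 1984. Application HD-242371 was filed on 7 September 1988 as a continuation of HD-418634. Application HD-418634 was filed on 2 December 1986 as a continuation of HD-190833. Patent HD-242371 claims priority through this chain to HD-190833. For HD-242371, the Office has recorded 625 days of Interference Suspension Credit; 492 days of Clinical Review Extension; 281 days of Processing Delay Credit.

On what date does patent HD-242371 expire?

2006-07-19

Earliest priority filing: 20 September 1984.
Base term: 20 September 1984 + 18 years → 20 September 2002.
Interference Suspension Credit: +625 days → 6 June 2004.
Clinical Review Extension: +492 days → 11 October 2005.
Processing Delay Credit: +281 days → 19 July 2006.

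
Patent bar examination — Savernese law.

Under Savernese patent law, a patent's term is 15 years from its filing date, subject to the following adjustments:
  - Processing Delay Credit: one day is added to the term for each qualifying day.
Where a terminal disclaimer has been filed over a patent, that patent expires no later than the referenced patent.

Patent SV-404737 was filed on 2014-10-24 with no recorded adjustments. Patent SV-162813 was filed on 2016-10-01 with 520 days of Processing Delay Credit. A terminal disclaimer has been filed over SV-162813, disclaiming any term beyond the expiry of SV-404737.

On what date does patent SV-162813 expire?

Natural term of SV-162813:
  Base: filing + 15 years → 1 October 2031.
  Processing Delay Credit: +520 days → 4 March 2033.
Expiry of referenced patent SV-404737:
  Base: filing + 15 years → 24 October 2029.
Terminal disclaimer: SV-162813 expires on the earlier of 4 March 2033 and 24 October 2029.

2029-10-24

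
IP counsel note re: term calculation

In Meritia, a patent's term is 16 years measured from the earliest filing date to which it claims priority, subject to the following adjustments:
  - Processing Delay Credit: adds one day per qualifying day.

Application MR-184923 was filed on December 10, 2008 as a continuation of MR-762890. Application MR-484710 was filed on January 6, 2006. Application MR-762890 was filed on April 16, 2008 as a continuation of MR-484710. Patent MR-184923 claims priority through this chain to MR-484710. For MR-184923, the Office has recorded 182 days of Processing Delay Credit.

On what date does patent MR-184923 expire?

Earliest priority filing: 6 January 2006.
Base term: 6 January 2006 + 16 years → 6 January 2022.
Processing Delay Credit: +182 days → 7 July 2022.

2022-07-07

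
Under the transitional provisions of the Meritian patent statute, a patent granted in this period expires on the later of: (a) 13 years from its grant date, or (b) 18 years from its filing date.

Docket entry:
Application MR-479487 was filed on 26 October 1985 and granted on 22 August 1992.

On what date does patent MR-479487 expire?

2005-08-22

(a) grant + 13 years → 22 August 2005.
(b) filing + 18 years → 26 October 2003.
Later of the two: 22 August 2005.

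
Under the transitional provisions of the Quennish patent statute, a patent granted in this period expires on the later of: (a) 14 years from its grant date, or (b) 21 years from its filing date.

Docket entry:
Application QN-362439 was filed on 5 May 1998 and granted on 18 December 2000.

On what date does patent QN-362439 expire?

(a) grant + 14 years → 18 December 2014.
(b) filing + 21 years → 5 May 2019.
Later of the two: 5 May 2019.

May 5, 2019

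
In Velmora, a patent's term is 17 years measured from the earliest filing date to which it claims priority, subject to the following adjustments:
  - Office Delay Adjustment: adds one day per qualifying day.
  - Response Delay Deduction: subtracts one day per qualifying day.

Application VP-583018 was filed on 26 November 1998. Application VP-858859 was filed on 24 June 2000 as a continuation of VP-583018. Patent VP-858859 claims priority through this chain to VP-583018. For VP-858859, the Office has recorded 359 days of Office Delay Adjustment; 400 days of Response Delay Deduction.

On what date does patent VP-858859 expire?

2015-10-16

Earliest priority filing: 26 November 1998.
Base term: 26 November 1998 + 17 years → 26 November 2015.
Office Delay Adjustment: +359 days → 19 November 2016.
Response Delay Deduction: −400 days → 16 October 2015.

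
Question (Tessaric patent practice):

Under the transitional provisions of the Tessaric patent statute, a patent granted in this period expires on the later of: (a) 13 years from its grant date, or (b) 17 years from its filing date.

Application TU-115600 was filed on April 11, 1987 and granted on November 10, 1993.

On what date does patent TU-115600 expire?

(a) grant + 13 years → 10 November 2006.
(b) filing + 17 years → 11 April 2004.
Later of the two: 10 November 2006.

2006-11-10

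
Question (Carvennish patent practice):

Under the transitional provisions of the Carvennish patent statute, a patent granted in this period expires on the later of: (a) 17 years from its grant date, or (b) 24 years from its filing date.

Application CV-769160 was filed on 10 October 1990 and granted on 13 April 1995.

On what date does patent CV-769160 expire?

(a) grant + 17 years → 13 April 2012.
(b) filing + 24 years → 10 October 2014.
Later of the two: 10 October 2014.

2014-10-10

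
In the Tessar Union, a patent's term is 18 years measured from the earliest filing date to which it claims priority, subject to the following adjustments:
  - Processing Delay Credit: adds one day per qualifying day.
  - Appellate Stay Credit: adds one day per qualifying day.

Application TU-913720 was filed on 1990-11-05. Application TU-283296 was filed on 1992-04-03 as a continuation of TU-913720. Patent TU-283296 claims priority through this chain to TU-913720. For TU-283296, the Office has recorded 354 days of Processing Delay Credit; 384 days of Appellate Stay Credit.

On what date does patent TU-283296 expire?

November 13, 2010

Earliest priority filing: 5 November 1990.
Base term: 5 November 1990 + 18 years → 5 November 2008.
Processing Delay Credit: +354 days → 25 October 2009.
Appellate Stay Credit: +384 days → 13 November 2010.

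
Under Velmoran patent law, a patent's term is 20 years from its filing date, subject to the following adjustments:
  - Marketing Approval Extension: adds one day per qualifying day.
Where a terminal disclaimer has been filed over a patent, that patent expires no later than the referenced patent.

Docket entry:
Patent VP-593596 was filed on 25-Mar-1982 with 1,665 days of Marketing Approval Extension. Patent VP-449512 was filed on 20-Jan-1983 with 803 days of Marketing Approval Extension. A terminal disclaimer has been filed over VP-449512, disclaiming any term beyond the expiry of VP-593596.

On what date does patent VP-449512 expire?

2005-04-02

Natural term of VP-449512:
  Base: filing + 20 years → 20 January 2003.
  Marketing Approval Extension: +803 days → 2 April 2005.
Expiry of referenced patent VP-593596:
  Base: filing + 20 years → 25 March 2002.
  Marketing Approval Extension: +1665 days → 15 October 2006.
Terminal disclaimer: VP-449512 expires on the earlier of 2 April 2005 and 15 October 2006.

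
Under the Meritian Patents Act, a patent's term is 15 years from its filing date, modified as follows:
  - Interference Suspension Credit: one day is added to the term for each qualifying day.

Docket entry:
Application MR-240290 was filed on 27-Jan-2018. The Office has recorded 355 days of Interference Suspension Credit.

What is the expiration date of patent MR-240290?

Base term: filing date + 15 years → 27 January 2033.
Interference Suspension Credit: +355 days → 17 January 2034.

January 17, 2034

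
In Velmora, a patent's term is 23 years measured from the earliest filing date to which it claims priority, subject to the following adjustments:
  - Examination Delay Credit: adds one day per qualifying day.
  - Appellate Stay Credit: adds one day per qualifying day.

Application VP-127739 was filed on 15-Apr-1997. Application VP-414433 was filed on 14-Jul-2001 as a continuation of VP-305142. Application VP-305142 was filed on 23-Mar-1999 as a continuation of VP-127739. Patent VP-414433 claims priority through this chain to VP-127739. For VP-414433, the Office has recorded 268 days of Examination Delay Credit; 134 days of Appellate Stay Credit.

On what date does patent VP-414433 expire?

Earliest priority filing: 15 April 1997.
Base term: 15 April 1997 + 23 years → 15 April 2020.
Examination Delay Credit: +268 days → 8 January 2021.
Appellate Stay Credit: +134 days → 22 May 2021.

2021-05-22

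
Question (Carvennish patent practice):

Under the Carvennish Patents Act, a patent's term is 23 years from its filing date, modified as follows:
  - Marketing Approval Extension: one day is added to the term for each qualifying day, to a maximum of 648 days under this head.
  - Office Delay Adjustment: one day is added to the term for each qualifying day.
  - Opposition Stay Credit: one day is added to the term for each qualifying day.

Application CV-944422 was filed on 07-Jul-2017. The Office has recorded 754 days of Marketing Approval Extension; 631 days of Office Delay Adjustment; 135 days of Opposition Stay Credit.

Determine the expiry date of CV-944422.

Base term: filing date + 23 years → 7 July 2040.
Marketing Approval Extension: 754 days claimed exceeds the 648-day cap, so +648 days → 16 April 2042.
Office Delay Adjustment: +631 days → 7 January 2044.
Opposition Stay Credit: +135 days → 21 May 2044.

2044-05-21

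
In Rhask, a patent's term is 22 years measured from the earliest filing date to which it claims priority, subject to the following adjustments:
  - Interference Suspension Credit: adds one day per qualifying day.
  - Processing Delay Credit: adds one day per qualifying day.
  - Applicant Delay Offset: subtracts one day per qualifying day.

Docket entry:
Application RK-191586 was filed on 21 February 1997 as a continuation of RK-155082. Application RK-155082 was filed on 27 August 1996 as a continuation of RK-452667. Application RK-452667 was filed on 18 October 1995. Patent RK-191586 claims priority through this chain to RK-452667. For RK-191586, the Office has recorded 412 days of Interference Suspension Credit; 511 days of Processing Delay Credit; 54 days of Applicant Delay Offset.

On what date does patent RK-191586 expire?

2020-03-05

Earliest priority filing: 18 October 1995.
Base term: 18 October 1995 + 22 years → 18 October 2017.
Interference Suspension Credit: +412 days → 4 December 2018.
Processing Delay Credit: +511 days → 28 April 2020.
Applicant Delay Offset: −54 days → 5 March 2020.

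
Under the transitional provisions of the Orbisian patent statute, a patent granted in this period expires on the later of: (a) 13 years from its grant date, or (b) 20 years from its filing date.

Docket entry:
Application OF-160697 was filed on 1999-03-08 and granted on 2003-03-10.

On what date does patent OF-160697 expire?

March 8, 2019

(a) grant + 13 years → 10 March 2016.
(b) filing + 20 years → 8 March 2019.
Later of the two: 8 March 2019.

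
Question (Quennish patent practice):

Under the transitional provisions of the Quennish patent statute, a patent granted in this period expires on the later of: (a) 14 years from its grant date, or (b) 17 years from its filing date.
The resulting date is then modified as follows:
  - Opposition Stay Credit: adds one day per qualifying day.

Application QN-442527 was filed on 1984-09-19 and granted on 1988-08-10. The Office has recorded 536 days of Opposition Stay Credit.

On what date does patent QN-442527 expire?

(a) grant + 14 years → 10 August 2002.
(b) filing + 17 years → 19 September 2001.
Later of the two: 10 August 2002.
Opposition Stay Credit: +536 days → 28 January 2004.

2004-01-28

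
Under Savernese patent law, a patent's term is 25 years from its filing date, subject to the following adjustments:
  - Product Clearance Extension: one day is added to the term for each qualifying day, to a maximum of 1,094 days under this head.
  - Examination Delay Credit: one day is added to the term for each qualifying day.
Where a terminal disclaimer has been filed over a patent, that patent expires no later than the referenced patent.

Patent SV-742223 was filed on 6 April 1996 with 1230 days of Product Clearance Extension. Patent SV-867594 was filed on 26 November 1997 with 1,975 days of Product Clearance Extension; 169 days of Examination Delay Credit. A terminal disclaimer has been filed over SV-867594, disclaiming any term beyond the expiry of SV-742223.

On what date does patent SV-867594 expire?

Natural term of SV-867594:
  Base: filing + 25 years → 26 November 2022.
  Product Clearance Extension: 1975 days claimed exceeds the 1094-day cap, so +1094 days → 24 November 2025.
  Examination Delay Credit: +169 days → 12 May 2026.
Expiry of referenced patent SV-742223:
  Base: filing + 25 years → 6 April 2021.
  Product Clearance Extension: 1230 days claimed exceeds the 1094-day cap, so +1094 days → 4 April 2024.
Terminal disclaimer: SV-867594 expires on the earlier of 12 May 2026 and 4 April 2024.

April 4, 2024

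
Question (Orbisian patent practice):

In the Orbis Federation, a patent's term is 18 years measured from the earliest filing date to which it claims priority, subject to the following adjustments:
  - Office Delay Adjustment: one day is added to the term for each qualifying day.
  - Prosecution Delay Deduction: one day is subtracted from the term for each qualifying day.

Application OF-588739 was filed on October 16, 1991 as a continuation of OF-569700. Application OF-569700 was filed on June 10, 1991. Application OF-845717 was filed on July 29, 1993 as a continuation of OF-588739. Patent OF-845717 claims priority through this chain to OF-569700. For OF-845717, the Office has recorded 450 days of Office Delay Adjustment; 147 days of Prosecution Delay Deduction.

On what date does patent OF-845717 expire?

April 9, 2010

Earliest priority filing: 10 June 1991.
Base term: 10 June 1991 + 18 years → 10 June 2009.
Office Delay Adjustment: +450 days → 3 September 2010.
Prosecution Delay Deduction: −147 days → 9 April 2010.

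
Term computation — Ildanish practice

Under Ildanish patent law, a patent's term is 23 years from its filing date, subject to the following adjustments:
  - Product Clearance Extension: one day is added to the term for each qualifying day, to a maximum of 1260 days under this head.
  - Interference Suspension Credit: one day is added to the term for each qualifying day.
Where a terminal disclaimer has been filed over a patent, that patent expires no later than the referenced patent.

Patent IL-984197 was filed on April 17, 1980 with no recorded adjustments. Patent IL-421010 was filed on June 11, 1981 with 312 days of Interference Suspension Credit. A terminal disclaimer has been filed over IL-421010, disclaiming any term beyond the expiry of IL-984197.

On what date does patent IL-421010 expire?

April 17, 2003

Natural term of IL-421010:
  Base: filing + 23 years → 11 June 2004.
  Interference Suspension Credit: +312 days → 19 April 2005.
Expiry of referenced patent IL-984197:
  Base: filing + 23 years → 17 April 2003.
Terminal disclaimer: IL-421010 expires on the earlier of 19 April 2005 and 17 April 2003.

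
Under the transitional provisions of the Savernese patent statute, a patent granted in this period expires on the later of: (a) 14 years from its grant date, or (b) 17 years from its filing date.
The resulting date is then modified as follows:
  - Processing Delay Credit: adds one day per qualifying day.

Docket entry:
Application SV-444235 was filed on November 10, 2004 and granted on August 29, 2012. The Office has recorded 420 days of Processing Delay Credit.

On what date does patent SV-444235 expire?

(a) grant + 14 years → 29 August 2026.
(b) filing + 17 years → 10 November 2021.
Later of the two: 29 August 2026.
Processing Delay Credit: +420 days → 23 October 2027.

2027-10-23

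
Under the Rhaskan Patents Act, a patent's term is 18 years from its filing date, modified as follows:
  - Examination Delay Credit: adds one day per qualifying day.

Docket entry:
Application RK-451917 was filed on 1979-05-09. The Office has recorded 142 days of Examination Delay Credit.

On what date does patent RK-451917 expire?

Base term: filing date + 18 years → 9 May 1997.
Examination Delay Credit: +142 days → 28 September 1997.

September 28, 1997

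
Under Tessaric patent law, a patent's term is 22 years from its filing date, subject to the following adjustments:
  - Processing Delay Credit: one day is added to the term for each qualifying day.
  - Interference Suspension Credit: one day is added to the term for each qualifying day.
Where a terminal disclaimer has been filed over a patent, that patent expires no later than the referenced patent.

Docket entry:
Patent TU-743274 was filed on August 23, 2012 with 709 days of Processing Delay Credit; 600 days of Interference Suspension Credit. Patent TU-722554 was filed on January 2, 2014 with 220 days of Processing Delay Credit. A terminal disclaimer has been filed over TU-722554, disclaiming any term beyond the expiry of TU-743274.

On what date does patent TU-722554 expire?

2036-08-09

Natural term of TU-722554:
  Base: filing + 22 years → 2 January 2036.
  Processing Delay Credit: +220 days → 9 August 2036.
Expiry of referenced patent TU-743274:
  Base: filing + 22 years → 23 August 2034.
  Processing Delay Credit: +709 days → 1 August 2036.
  Interference Suspension Credit: +600 days → 24 March 2038.
Terminal disclaimer: TU-722554 expires on the earlier of 9 August 2036 and 24 March 2038.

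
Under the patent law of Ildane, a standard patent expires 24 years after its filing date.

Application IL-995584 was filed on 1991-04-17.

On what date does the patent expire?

Filing date + 24 years → 17 April 2015.

2015-04-17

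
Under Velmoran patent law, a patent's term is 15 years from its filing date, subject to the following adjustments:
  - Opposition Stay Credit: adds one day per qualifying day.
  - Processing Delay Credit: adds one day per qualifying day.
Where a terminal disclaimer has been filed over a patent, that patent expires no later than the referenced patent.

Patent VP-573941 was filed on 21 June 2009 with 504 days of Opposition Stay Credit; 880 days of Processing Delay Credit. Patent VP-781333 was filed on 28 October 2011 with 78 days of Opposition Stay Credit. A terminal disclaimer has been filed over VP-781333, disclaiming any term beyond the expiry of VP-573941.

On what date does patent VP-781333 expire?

Natural term of VP-781333:
  Base: filing + 15 years → 28 October 2026.
  Opposition Stay Credit: +78 days → 14 January 2027.
Expiry of referenced patent VP-573941:
  Base: filing + 15 years → 21 June 2024.
  Opposition Stay Credit: +504 days → 7 November 2025.
  Processing Delay Credit: +880 days → 5 April 2028.
Terminal disclaimer: VP-781333 expires on the earlier of 14 January 2027 and 5 April 2028.

2027-01-14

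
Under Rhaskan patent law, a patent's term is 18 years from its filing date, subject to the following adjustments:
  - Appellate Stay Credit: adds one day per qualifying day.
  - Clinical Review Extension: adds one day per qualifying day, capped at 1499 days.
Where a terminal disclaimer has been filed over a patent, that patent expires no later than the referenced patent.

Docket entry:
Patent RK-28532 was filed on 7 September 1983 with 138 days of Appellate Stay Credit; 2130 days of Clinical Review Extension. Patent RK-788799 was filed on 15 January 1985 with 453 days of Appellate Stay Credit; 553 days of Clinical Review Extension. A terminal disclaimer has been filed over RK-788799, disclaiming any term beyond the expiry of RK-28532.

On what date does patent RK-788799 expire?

Natural term of RK-788799:
  Base: filing + 18 years → 15 January 2003.
  Appellate Stay Credit: +453 days → 12 April 2004.
  Clinical Review Extension: 553 days (within the 1499-day cap) → +553 days → 17 October 2005.
Expiry of referenced patent RK-28532:
  Base: filing + 18 years → 7 September 2001.
  Appellate Stay Credit: +138 days → 23 January 2002.
  Clinical Review Extension: 2130 days claimed exceeds the 1499-day cap, so +1499 days → 2 March 2006.
Terminal disclaimer: RK-788799 expires on the earlier of 17 October 2005 and 2 March 2006.

October 17, 2005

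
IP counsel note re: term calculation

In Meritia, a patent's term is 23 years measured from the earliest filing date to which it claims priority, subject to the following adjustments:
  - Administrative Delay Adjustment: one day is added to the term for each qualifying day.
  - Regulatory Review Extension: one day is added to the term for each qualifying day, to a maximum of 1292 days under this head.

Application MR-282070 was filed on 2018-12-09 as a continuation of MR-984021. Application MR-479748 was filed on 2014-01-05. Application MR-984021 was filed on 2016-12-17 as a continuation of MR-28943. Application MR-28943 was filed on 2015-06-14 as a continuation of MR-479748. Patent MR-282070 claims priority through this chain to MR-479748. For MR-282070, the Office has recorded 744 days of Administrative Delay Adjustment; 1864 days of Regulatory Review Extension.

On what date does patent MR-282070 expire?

2042-08-03

Earliest priority filing: 5 January 2014.
Base term: 5 January 2014 + 23 years → 5 January 2037.
Administrative Delay Adjustment: +744 days → 19 January 2039.
Regulatory Review Extension: 1864 days claimed exceeds the 1292-day cap, so +1292 days → 3 August 2042.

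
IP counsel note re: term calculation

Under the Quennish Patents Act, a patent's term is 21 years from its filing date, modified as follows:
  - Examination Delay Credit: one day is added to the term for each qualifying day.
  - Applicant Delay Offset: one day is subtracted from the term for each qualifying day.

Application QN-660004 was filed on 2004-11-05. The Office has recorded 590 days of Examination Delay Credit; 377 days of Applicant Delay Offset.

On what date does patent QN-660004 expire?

Base term: filing date + 21 years → 5 November 2025.
Examination Delay Credit: +590 days → 18 June 2027.
Applicant Delay Offset: −377 days → 6 June 2026.

June 6, 2026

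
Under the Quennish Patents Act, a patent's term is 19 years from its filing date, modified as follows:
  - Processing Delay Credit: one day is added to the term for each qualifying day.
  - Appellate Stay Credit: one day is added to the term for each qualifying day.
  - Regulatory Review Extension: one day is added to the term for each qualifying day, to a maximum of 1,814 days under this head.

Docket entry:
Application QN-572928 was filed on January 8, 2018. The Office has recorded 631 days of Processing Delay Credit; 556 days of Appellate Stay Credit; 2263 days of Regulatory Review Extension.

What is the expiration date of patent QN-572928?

Base term: filing date + 19 years → 8 January 2037.
Processing Delay Credit: +631 days → 1 October 2038.
Appellate Stay Credit: +556 days → 9 April 2040.
Regulatory Review Extension: 2263 days claimed exceeds the 1814-day cap, so +1814 days → 28 March 2045.

2045-03-28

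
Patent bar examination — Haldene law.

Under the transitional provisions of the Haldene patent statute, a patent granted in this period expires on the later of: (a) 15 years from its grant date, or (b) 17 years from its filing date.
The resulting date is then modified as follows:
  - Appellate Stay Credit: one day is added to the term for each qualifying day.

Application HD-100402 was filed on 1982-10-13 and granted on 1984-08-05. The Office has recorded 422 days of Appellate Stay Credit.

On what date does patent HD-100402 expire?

December 8, 2000

(a) grant + 15 years → 5 August 1999.
(b) filing + 17 years → 13 October 1999.
Later of the two: 13 October 1999.
Appellate Stay Credit: +422 days → 8 December 2000.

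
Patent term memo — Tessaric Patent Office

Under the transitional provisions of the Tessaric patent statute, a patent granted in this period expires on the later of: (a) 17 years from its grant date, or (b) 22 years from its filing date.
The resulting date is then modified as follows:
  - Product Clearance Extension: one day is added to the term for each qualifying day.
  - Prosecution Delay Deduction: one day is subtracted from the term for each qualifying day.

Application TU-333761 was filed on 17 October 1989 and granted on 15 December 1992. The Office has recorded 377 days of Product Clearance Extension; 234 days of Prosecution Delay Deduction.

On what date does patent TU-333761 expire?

March 8, 2012

(a) grant + 17 years → 15 December 2009.
(b) filing + 22 years → 17 October 2011.
Later of the two: 17 October 2011.
Product Clearance Extension: +377 days → 28 October 2012.
Prosecution Delay Deduction: −234 days → 8 March 2012.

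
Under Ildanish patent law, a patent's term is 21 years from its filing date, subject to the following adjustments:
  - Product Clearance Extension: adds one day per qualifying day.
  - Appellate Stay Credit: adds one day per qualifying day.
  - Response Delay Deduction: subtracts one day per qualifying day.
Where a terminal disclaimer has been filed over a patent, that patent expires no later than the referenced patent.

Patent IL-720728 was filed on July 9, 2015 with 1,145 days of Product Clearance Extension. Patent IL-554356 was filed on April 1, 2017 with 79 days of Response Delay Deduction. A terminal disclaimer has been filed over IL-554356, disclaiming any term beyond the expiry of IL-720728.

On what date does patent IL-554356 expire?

January 12, 2038

Natural term of IL-554356:
  Base: filing + 21 years → 1 April 2038.
  Response Delay Deduction: −79 days → 12 January 2038.
Expiry of referenced patent IL-720728:
  Base: filing + 21 years → 9 July 2036.
  Product Clearance Extension: +1145 days → 28 August 2039.
Terminal disclaimer: IL-554356 expires on the earlier of 12 January 2038 and 28 August 2039.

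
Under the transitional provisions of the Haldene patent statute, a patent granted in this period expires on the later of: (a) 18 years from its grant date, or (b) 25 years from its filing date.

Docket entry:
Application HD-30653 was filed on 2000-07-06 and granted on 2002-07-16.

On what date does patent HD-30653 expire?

(a) grant + 18 years → 16 July 2020.
(b) filing + 25 years → 6 July 2025.
Later of the two: 6 July 2025.

July 6, 2025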